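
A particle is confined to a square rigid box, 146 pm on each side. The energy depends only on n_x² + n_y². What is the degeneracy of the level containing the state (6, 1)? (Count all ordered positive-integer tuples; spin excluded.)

degeneracy = 2

The level has n_x² + n_y² = 37. The ordered positive-integer solutions are (1, 6), (6, 1).
That gives 2 states.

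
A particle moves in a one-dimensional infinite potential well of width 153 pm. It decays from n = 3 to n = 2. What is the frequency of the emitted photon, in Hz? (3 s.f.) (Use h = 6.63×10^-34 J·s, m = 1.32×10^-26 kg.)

f = 1.34×10^12 Hz

E_1 = h²/(8mL²) = 1.778×10^-22 J and ΔE = (3² − 2²)E_1 = 8.890×10^-22 J.
f = ΔE/h = 8.890×10^-22/6.63×10^-34 = 1.34×10^12 Hz.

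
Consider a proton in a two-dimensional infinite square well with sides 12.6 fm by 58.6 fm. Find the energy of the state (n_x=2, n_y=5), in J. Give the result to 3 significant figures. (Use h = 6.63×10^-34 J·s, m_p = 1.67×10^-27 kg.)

E = 1.07×10^-12 J

For a 2D rectangular well E = (h²/8m_p)·Σ n_i²/L_i² = (6.63×10^-34)²/(8·1.67×10^-27) · [2²/(12.6 fm)² + 5²/(58.6 fm)²].
Evaluating gives E = 1.07×10^-12 J.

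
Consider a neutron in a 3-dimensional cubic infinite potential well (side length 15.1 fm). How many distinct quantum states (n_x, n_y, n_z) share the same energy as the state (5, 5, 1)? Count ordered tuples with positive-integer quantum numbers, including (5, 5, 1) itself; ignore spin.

degeneracy = 6

The level has n_x² + n_y² + n_z² = 51. The ordered positive-integer solutions are (1, 1, 7), (1, 5, 5), (1, 7, 1), (5, 1, 5), (5, 5, 1), (7, 1, 1).
That gives 6 states.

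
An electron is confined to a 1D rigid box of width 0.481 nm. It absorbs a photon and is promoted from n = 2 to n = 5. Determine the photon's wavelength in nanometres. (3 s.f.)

λ = 36.3 nm

E_1 = h²/(8m_eL²) = 2.604×10^-19 J, so ΔE = (5² − 2²)E_1 = 5.468×10^-18 J.
λ = hc/ΔE = (6.626×10^-34·2.998×10^8)/5.468×10^-18 = 3.63×10^-8 m = 36.3 nm.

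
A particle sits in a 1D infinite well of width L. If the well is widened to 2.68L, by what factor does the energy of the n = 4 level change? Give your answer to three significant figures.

E_n ∝ 1/L², so the energy scales by 1/2.68² = 0.139.

0.139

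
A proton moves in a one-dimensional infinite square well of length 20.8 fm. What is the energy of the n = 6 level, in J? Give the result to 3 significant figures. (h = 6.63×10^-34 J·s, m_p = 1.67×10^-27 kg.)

E_6 = 2.74×10^-12 J

For an infinite well E_n = n²h²/(8m_pL²), so E_1 = h²/(8m_pL²) = (6.63×10^-34)²/(8·1.67×10^-27·(2.08×10^-14 m)²) = 7.605×10^-14 J.
Then E_6 = 6²·E_1 = 36·7.605×10^-14 J = 2.74×10^-12 J.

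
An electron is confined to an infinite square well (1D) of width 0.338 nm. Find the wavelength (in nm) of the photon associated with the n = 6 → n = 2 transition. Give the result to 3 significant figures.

E_1 = h²/(8m_eL²) = 5.274×10^-19 J, so ΔE = (6² − 2²)E_1 = 1.688×10^-17 J.
λ = hc/ΔE = (6.626×10^-34·2.998×10^8)/1.688×10^-17 = 1.18×10^-8 m = 11.8 nm.

λ = 11.8 nm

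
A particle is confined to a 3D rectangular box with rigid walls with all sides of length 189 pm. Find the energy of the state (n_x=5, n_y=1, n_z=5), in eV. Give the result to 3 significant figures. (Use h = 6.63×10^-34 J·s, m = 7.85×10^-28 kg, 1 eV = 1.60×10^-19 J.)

E = 0.625 eV

For a 3D rectangular well E = (h²/8m)·Σ n_i²/L_i² = (6.63×10^-34)²/(8·7.85×10^-28) · [5²/(189 pm)² + 1²/(189 pm)² + 5²/(189 pm)²].
Evaluating gives E = 9.993×10^-20 J = 0.625 eV.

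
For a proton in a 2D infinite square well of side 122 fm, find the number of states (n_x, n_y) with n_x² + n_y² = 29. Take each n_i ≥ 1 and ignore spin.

degeneracy = 2

The level has n_x² + n_y² = 29. The ordered positive-integer solutions are (2, 5), (5, 2).
That gives 2 states.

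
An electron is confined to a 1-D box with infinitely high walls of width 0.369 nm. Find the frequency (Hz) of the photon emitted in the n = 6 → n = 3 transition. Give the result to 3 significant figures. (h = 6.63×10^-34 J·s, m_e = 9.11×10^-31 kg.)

f = 1.80×10^16 Hz

E_1 = h²/(8m_eL²) = 4.430×10^-19 J and ΔE = (6² − 3²)E_1 = 1.196×10^-17 J.
f = ΔE/h = 1.196×10^-17/6.63×10^-34 = 1.80×10^16 Hz.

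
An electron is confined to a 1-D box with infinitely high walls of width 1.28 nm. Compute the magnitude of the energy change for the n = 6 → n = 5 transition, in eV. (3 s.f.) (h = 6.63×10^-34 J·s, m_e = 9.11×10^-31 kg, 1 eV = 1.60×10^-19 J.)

E_1 = h²/(8m_eL²) = 3.681×10^-20 J.
|ΔE| = |6² − 5²|·E_1 = 11·3.681×10^-20 J = 4.049×10^-19 J = 2.53 eV.

|ΔE| = 2.53 eV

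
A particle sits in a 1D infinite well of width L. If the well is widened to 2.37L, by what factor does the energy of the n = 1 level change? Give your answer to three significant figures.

E_n ∝ 1/L², so the energy scales by 1/2.37² = 0.178.

0.178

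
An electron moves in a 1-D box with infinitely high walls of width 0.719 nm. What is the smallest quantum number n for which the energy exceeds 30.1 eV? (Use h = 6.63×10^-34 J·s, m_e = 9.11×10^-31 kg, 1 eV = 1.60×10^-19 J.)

n = 7

E_1 = h²/(8m_eL²) = 1.167×10^-19 J = 0.7294 eV.
Need n² > 30.1/0.7294 = 41.27, i.e. n > 6.424.
The smallest integer satisfying this is n = 7.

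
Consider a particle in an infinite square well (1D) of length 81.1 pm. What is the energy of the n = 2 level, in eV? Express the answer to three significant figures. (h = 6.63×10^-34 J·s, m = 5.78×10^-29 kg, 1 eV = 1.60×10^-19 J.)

E_2 = 3.61 eV

For an infinite well E_n = n²h²/(8mL²), so E_1 = h²/(8mL²) = (6.63×10^-34)²/(8·5.78×10^-29·(8.11×10^-11 m)²) = 1.445×10^-19 J.
Then E_2 = 2²·E_1 = 4·1.445×10^-19 J = 5.780×10^-19 J.
Converting, E_2 = 5.780×10^-19 J / (1.60×10^-19 J/eV) = 3.61 eV.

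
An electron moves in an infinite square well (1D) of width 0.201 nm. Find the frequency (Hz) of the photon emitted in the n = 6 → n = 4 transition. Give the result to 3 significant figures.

f = 4.50×10^16 Hz

E_1 = h²/(8m_eL²) = 1.491×10^-18 J and ΔE = (6² − 4²)E_1 = 2.982×10^-17 J.
f = ΔE/h = 2.982×10^-17/6.626×10^-34 = 4.50×10^16 Hz.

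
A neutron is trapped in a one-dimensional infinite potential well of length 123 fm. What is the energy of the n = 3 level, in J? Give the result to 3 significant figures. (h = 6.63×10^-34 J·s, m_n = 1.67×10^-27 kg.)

For an infinite well E_n = n²h²/(8m_nL²), so E_1 = h²/(8m_nL²) = (6.63×10^-34)²/(8·1.67×10^-27·(1.23×10^-13 m)²) = 2.175×10^-15 J.
Then E_3 = 3²·E_1 = 9·2.175×10^-15 J = 1.96×10^-14 J.

E_3 = 1.96×10^-14 J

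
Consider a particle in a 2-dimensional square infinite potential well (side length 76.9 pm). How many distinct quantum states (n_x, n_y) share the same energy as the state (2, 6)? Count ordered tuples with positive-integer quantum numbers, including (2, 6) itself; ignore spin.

The level has n_x² + n_y² = 40. The ordered positive-integer solutions are (2, 6), (6, 2).
That gives 2 states.

degeneracy = 2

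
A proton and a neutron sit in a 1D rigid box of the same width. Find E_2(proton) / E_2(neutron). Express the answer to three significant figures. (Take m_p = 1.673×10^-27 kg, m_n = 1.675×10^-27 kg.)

1.00

E_n ∝ 1/m at fixed n and L, so the ratio is m_n/m_p = 1.675×10^-27/1.673×10^-27 = 1.00.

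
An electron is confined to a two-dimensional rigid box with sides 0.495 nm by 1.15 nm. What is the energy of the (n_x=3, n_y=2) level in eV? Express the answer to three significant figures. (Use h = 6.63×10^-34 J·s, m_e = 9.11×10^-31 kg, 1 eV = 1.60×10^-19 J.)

E = 15.0 eV

For a 2D rectangular well E = (h²/8m_e)·Σ n_i²/L_i² = (6.63×10^-34)²/(8·9.11×10^-31) · [3²/(0.495 nm)² + 2²/(1.15 nm)²].
Evaluating gives E = 2.398×10^-18 J = 15.0 eV.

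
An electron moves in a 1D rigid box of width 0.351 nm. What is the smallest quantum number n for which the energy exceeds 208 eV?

E_1 = h²/(8m_eL²) = 4.890×10^-19 J = 3.052 eV.
Need n² > 208/3.052 = 68.15, i.e. n > 8.255.
The smallest integer satisfying this is n = 9.

n = 9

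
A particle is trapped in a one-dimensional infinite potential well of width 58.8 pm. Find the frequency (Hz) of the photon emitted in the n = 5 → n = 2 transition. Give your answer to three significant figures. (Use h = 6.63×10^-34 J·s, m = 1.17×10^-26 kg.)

f = 4.30×10^13 Hz

E_1 = h²/(8mL²) = 1.358×10^-21 J and ΔE = (5² − 2²)E_1 = 2.852×10^-20 J.
f = ΔE/h = 2.852×10^-20/6.63×10^-34 = 4.30×10^13 Hz.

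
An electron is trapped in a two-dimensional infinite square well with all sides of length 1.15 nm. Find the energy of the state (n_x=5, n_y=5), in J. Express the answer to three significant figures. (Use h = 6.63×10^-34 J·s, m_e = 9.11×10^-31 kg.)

E = 2.28×10^-18 J

For a 2D rectangular well E = (h²/8m_e)·Σ n_i²/L_i² = (6.63×10^-34)²/(8·9.11×10^-31) · [5²/(1.15 nm)² + 5²/(1.15 nm)²].
Evaluating gives E = 2.28×10^-18 J.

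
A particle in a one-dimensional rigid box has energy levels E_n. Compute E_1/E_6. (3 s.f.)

0.0278

E_n ∝ n², so E_1/E_6 = 1²/6² = 1/36 = 0.0278.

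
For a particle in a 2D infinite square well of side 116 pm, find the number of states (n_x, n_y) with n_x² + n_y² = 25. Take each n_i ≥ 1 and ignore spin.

degeneracy = 2

The level has n_x² + n_y² = 25. The ordered positive-integer solutions are (3, 4), (4, 3).
That gives 2 states.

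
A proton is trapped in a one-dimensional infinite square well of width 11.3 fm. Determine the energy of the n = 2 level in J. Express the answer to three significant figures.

E_2 = 1.03×10^-12 J

For an infinite well E_n = n²h²/(8m_pL²), so E_1 = h²/(8m_pL²) = (6.626×10^-34)²/(8·1.673×10^-27·(1.13×10^-14 m)²) = 2.569×10^-13 J.
Then E_2 = 2²·E_1 = 4·2.569×10^-13 J = 1.03×10^-12 J.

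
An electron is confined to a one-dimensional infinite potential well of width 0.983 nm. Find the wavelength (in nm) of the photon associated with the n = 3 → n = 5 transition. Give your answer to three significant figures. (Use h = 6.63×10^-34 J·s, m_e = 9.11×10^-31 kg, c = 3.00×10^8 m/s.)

E_1 = h²/(8m_eL²) = 6.242×10^-20 J, so ΔE = (5² − 3²)E_1 = 9.987×10^-19 J.
λ = hc/ΔE = (6.63×10^-34·3.00×10^8)/9.987×10^-19 = 1.99×10^-7 m = 199 nm.

λ = 199 nm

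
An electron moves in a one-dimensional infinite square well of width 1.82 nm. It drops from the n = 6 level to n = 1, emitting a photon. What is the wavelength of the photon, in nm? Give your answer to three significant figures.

E_1 = h²/(8m_eL²) = 1.819×10^-20 J, so ΔE = (6² − 1²)E_1 = 6.366×10^-19 J.
λ = hc/ΔE = (6.626×10^-34·2.998×10^8)/6.366×10^-19 = 3.12×10^-7 m = 312 nm.

λ = 312 nm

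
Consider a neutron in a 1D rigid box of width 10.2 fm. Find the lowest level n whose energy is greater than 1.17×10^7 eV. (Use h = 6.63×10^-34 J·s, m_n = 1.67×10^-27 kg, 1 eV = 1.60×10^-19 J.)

n = 3

E_1 = h²/(8m_nL²) = 3.162×10^-13 J = 1.976×10^6 eV.
Need n² > 1.17×10^7/1.976×10^6 = 5.921, i.e. n > 2.433.
The smallest integer satisfying this is n = 3.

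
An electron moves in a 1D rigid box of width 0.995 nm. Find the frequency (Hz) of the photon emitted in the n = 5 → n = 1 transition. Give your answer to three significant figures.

f = 2.20×10^15 Hz

E_1 = h²/(8m_eL²) = 6.085×10^-20 J and ΔE = (5² − 1²)E_1 = 1.460×10^-18 J.
f = ΔE/h = 1.460×10^-18/6.626×10^-34 = 2.20×10^15 Hz.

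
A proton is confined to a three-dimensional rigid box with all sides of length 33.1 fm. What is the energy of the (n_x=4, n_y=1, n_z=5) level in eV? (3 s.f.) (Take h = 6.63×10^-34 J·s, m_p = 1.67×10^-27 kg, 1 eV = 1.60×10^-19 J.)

For a 3D rectangular well E = (h²/8m_p)·Σ n_i²/L_i² = (6.63×10^-34)²/(8·1.67×10^-27) · [4²/(33.1 fm)² + 1²/(33.1 fm)² + 5²/(33.1 fm)²].
Evaluating gives E = 1.261×10^-12 J = 7.88×10^6 eV.

E = 7.88×10^6 eV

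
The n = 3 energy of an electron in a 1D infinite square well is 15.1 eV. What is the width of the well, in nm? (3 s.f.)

L = 0.473 nm

From E_n = n²h²/(8m_eL²), L = n·h/√(8m_eE_n).
E_3 = 15.1 eV = 2.419×10^-18 J, so L = 3·6.626×10^-34/√(8·9.109×10^-31·2.419×10^-18) = 4.73×10^-10 m = 0.473 nm.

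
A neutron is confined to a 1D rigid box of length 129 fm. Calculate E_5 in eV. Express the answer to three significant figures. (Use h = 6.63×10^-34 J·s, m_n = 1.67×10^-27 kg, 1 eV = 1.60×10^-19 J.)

For an infinite well E_n = n²h²/(8m_nL²), so E_1 = h²/(8m_nL²) = (6.63×10^-34)²/(8·1.67×10^-27·(1.29×10^-13 m)²) = 1.977×10^-15 J.
Then E_5 = 5²·E_1 = 25·1.977×10^-15 J = 4.943×10^-14 J.
Converting, E_5 = 4.943×10^-14 J / (1.60×10^-19 J/eV) = 3.09×10^5 eV.

E_5 = 3.09×10^5 eV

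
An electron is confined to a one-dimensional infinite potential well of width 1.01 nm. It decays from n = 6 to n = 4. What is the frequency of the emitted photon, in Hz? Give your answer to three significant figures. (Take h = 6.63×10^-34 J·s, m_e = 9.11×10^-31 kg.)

E_1 = h²/(8m_eL²) = 5.913×10^-20 J and ΔE = (6² − 4²)E_1 = 1.183×10^-18 J.
f = ΔE/h = 1.183×10^-18/6.63×10^-34 = 1.78×10^15 Hz.

f = 1.78×10^15 Hz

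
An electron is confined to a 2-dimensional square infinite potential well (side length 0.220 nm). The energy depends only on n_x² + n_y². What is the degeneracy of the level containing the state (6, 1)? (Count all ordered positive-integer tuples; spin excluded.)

degeneracy = 2

The level has n_x² + n_y² = 37. The ordered positive-integer solutions are (1, 6), (6, 1).
That gives 2 states.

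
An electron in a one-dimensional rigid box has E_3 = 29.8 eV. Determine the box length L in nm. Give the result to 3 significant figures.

L = 0.337 nm

From E_n = n²h²/(8m_eL²), L = n·h/√(8m_eE_n).
E_3 = 29.8 eV = 4.774×10^-18 J, so L = 3·6.626×10^-34/√(8·9.109×10^-31·4.774×10^-18) = 3.37×10^-10 m = 0.337 nm.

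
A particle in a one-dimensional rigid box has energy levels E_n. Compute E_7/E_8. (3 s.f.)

E_n ∝ n², so E_7/E_8 = 7²/8² = 49/64 = 0.766.

0.766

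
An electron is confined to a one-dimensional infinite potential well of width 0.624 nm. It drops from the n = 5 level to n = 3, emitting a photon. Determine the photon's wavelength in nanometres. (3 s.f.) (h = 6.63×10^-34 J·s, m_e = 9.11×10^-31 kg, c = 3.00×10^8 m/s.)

λ = 80.3 nm

E_1 = h²/(8m_eL²) = 1.549×10^-19 J, so ΔE = (5² − 3²)E_1 = 2.478×10^-18 J.
λ = hc/ΔE = (6.63×10^-34·3.00×10^8)/2.478×10^-18 = 8.03×10^-8 m = 80.3 nm.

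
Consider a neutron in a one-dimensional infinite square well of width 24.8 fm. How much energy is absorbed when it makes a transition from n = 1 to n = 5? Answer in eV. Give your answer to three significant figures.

|ΔE| = 7.98×10^6 eV

E_1 = h²/(8m_nL²) = 5.327×10^-14 J.
|ΔE| = |1² − 5²|·E_1 = 24·5.327×10^-14 J = 1.278×10^-12 J = 7.98×10^6 eV.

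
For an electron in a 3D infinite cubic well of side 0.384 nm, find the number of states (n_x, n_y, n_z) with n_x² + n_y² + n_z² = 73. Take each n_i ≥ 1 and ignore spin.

degeneracy = 3

The level has n_x² + n_y² + n_z² = 73. The ordered positive-integer solutions are (1, 6, 6), (6, 1, 6), (6, 6, 1).
That gives 3 states.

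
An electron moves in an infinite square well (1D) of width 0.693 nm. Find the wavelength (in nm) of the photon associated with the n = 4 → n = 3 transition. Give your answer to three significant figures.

λ = 226 nm

E_1 = h²/(8m_eL²) = 1.255×10^-19 J, so ΔE = (4² − 3²)E_1 = 8.785×10^-19 J.
λ = hc/ΔE = (6.626×10^-34·2.998×10^8)/8.785×10^-19 = 2.26×10^-7 m = 226 nm.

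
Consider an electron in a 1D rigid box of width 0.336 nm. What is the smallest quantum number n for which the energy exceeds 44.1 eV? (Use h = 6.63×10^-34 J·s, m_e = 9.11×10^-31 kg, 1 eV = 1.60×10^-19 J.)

n = 4

E_1 = h²/(8m_eL²) = 5.342×10^-19 J = 3.339 eV.
Need n² > 44.1/3.339 = 13.21, i.e. n > 3.635.
The smallest integer satisfying this is n = 4.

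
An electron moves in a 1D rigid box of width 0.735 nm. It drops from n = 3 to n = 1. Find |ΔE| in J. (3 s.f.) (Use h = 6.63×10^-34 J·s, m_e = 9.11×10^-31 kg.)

|ΔE| = 8.93×10^-19 J

E_1 = h²/(8m_eL²) = 1.116×10^-19 J.
|ΔE| = |3² − 1²|·E_1 = 8·1.116×10^-19 J = 8.93×10^-19 J.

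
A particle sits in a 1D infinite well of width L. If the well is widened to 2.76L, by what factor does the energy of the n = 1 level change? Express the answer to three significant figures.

E_n ∝ 1/L², so the energy scales by 1/2.76² = 0.131.

0.131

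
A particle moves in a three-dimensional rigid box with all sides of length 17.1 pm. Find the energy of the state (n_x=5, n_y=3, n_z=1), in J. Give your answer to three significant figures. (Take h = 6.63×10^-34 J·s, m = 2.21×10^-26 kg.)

E = 2.98×10^-19 J

For a 3D rectangular well E = (h²/8m)·Σ n_i²/L_i² = (6.63×10^-34)²/(8·2.21×10^-26) · [5²/(17.1 pm)² + 3²/(17.1 pm)² + 1²/(17.1 pm)²].
Evaluating gives E = 2.98×10^-19 J.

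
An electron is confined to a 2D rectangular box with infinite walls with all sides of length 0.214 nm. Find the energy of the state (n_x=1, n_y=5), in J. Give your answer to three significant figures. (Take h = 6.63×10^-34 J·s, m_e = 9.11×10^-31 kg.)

E = 3.42×10^-17 J

For a 2D rectangular well E = (h²/8m_e)·Σ n_i²/L_i² = (6.63×10^-34)²/(8·9.11×10^-31) · [1²/(0.214 nm)² + 5²/(0.214 nm)²].
Evaluating gives E = 3.42×10^-17 J.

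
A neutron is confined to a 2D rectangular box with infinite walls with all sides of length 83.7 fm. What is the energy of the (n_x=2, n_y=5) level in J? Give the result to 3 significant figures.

E = 1.36×10^-13 J

For a 2D rectangular well E = (h²/8m_n)·Σ n_i²/L_i² = (6.626×10^-34)²/(8·1.675×10^-27) · [2²/(83.7 fm)² + 5²/(83.7 fm)²].
Evaluating gives E = 1.36×10^-13 J.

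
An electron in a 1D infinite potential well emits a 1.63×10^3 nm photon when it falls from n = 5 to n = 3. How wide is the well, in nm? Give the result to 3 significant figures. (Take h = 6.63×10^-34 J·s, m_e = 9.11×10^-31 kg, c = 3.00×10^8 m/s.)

L = 2.81 nm

The photon carries ΔE = hc/λ = 6.63×10^-34·3.00×10^8/1.63×10^-6 m = 1.220×10^-19 J.
Since ΔE = (5² − 3²)E_1, E_1 = 7.625×10^-21 J, and L = h/√(8m_eE_1) = 2.81×10^-9 m = 2.81 nm.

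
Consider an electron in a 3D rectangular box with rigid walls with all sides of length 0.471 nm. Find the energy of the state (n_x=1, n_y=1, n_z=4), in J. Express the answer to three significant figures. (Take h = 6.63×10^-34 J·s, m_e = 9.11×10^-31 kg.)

For a 3D rectangular well E = (h²/8m_e)·Σ n_i²/L_i² = (6.63×10^-34)²/(8·9.11×10^-31) · [1²/(0.471 nm)² + 1²/(0.471 nm)² + 4²/(0.471 nm)²].
Evaluating gives E = 4.89×10^-18 J.

E = 4.89×10^-18 J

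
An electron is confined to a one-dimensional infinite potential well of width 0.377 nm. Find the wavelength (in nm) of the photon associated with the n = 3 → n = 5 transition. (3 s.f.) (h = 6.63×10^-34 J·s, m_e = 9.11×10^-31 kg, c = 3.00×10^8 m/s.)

E_1 = h²/(8m_eL²) = 4.244×10^-19 J, so ΔE = (5² − 3²)E_1 = 6.790×10^-18 J.
λ = hc/ΔE = (6.63×10^-34·3.00×10^8)/6.790×10^-18 = 2.93×10^-8 m = 29.3 nm.

λ = 29.3 nm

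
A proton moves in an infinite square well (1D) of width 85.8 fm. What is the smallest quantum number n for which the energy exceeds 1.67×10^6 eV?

n = 8

E_1 = h²/(8m_pL²) = 4.456×10^-15 J = 2.782×10^4 eV.
Need n² > 1.67×10^6/2.782×10^4 = 60.03, i.e. n > 7.748.
The smallest integer satisfying this is n = 8.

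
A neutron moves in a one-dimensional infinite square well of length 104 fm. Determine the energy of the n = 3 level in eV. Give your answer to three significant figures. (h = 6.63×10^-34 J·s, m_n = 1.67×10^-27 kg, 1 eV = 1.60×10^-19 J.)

E_3 = 1.71×10^5 eV

For an infinite well E_n = n²h²/(8m_nL²), so E_1 = h²/(8m_nL²) = (6.63×10^-34)²/(8·1.67×10^-27·(1.04×10^-13 m)²) = 3.042×10^-15 J.
Then E_3 = 3²·E_1 = 9·3.042×10^-15 J = 2.738×10^-14 J.
Converting, E_3 = 2.738×10^-14 J / (1.60×10^-19 J/eV) = 1.71×10^5 eV.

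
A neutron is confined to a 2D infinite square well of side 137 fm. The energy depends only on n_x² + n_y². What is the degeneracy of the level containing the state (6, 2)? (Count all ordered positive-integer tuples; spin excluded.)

degeneracy = 2

The level has n_x² + n_y² = 40. The ordered positive-integer solutions are (2, 6), (6, 2).
That gives 2 states.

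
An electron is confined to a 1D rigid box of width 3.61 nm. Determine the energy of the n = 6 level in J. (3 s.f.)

E_6 = 1.66×10^-19 J

For an infinite well E_n = n²h²/(8m_eL²), so E_1 = h²/(8m_eL²) = (6.626×10^-34)²/(8·9.109×10^-31·(3.61×10^-9 m)²) = 4.623×10^-21 J.
Then E_6 = 6²·E_1 = 36·4.623×10^-21 J = 1.66×10^-19 J.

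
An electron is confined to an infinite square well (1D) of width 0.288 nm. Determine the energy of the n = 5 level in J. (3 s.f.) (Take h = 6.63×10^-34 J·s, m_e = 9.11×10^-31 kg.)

For an infinite well E_n = n²h²/(8m_eL²), so E_1 = h²/(8m_eL²) = (6.63×10^-34)²/(8·9.11×10^-31·(2.88×10^-10 m)²) = 7.272×10^-19 J.
Then E_5 = 5²·E_1 = 25·7.272×10^-19 J = 1.82×10^-17 J.

E_5 = 1.82×10^-17 J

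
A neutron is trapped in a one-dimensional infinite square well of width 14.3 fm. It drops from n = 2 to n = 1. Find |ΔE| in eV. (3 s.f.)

E_1 = h²/(8m_nL²) = 1.602×10^-13 J.
|ΔE| = |2² − 1²|·E_1 = 3·1.602×10^-13 J = 4.806×10^-13 J = 3.00×10^6 eV.

|ΔE| = 3.00×10^6 eV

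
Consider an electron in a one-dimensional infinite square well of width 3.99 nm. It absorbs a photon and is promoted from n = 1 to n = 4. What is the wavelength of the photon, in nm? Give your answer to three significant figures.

λ = 3.50×10^3 nm

E_1 = h²/(8m_eL²) = 3.784×10^-21 J, so ΔE = (4² − 1²)E_1 = 5.676×10^-20 J.
λ = hc/ΔE = (6.626×10^-34·2.998×10^8)/5.676×10^-20 = 3.50×10^-6 m = 3.50×10^3 nm.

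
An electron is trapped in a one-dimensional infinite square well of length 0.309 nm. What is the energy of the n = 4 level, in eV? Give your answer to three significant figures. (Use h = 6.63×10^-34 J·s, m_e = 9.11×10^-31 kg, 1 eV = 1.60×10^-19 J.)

E_4 = 63.2 eV

For an infinite well E_n = n²h²/(8m_eL²), so E_1 = h²/(8m_eL²) = (6.63×10^-34)²/(8·9.11×10^-31·(3.09×10^-10 m)²) = 6.317×10^-19 J.
Then E_4 = 4²·E_1 = 16·6.317×10^-19 J = 1.011×10^-17 J.
Converting, E_4 = 1.011×10^-17 J / (1.60×10^-19 J/eV) = 63.2 eV.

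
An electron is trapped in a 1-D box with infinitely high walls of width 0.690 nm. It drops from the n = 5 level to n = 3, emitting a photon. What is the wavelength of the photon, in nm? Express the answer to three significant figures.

E_1 = h²/(8m_eL²) = 1.265×10^-19 J, so ΔE = (5² − 3²)E_1 = 2.024×10^-18 J.
λ = hc/ΔE = (6.626×10^-34·2.998×10^8)/2.024×10^-18 = 9.81×10^-8 m = 98.1 nm.

λ = 98.1 nm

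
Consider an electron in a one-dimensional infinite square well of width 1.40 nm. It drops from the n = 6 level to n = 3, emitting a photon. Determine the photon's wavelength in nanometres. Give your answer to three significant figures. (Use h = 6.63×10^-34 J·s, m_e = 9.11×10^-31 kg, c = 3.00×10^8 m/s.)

λ = 239 nm

E_1 = h²/(8m_eL²) = 3.077×10^-20 J, so ΔE = (6² − 3²)E_1 = 8.308×10^-19 J.
λ = hc/ΔE = (6.63×10^-34·3.00×10^8)/8.308×10^-19 = 2.39×10^-7 m = 239 nm.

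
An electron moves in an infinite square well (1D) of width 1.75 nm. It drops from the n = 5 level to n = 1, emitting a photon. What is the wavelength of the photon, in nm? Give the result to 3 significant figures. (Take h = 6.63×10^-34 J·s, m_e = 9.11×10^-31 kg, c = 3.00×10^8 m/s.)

λ = 421 nm

E_1 = h²/(8m_eL²) = 1.969×10^-20 J, so ΔE = (5² − 1²)E_1 = 4.726×10^-19 J.
λ = hc/ΔE = (6.63×10^-34·3.00×10^8)/4.726×10^-19 = 4.21×10^-7 m = 421 nm.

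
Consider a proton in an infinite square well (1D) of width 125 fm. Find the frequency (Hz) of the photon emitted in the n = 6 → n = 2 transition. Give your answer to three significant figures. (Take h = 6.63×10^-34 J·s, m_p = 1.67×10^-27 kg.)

f = 1.02×10^20 Hz

E_1 = h²/(8m_pL²) = 2.106×10^-15 J and ΔE = (6² − 2²)E_1 = 6.739×10^-14 J.
f = ΔE/h = 6.739×10^-14/6.63×10^-34 = 1.02×10^20 Hz.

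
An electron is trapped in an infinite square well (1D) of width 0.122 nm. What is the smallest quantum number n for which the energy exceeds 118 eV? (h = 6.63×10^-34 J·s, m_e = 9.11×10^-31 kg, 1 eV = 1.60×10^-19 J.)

n = 3

E_1 = h²/(8m_eL²) = 4.052×10^-18 J = 25.32 eV.
Need n² > 118/25.32 = 4.660, i.e. n > 2.159.
The smallest integer satisfying this is n = 3.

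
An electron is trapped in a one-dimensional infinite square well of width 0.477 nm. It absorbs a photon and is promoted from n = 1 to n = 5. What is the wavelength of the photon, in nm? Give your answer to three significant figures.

λ = 31.3 nm

E_1 = h²/(8m_eL²) = 2.648×10^-19 J, so ΔE = (5² − 1²)E_1 = 6.355×10^-18 J.
λ = hc/ΔE = (6.626×10^-34·2.998×10^8)/6.355×10^-18 = 3.13×10^-8 m = 31.3 nm.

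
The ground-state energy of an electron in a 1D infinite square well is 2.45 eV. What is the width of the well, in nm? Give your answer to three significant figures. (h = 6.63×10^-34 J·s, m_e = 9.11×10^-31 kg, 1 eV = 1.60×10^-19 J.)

L = 0.392 nm

From E_n = n²h²/(8m_eL²), L = n·h/√(8m_eE_n).
E_1 = 2.45 eV = 3.920×10^-19 J, so L = 1·6.63×10^-34/√(8·9.11×10^-31·3.920×10^-19) = 3.92×10^-10 m = 0.392 nm.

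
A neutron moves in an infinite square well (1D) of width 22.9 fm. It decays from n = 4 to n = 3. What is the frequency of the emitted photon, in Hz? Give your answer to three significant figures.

f = 6.60×10^20 Hz

E_1 = h²/(8m_nL²) = 6.248×10^-14 J and ΔE = (4² − 3²)E_1 = 4.374×10^-13 J.
f = ΔE/h = 4.374×10^-13/6.626×10^-34 = 6.60×10^20 Hz.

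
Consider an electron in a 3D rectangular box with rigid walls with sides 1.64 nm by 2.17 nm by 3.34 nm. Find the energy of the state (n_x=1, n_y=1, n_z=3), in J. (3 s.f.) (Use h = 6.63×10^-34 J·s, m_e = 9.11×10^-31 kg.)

For a 3D rectangular well E = (h²/8m_e)·Σ n_i²/L_i² = (6.63×10^-34)²/(8·9.11×10^-31) · [1²/(1.64 nm)² + 1²/(2.17 nm)² + 3²/(3.34 nm)²].
Evaluating gives E = 8.39×10^-20 J.

E = 8.39×10^-20 J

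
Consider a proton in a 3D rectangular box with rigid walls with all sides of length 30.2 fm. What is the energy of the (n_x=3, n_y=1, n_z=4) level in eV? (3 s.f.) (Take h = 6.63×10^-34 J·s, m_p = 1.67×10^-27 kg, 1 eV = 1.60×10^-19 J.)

E = 5.86×10^6 eV

For a 3D rectangular well E = (h²/8m_p)·Σ n_i²/L_i² = (6.63×10^-34)²/(8·1.67×10^-27) · [3²/(30.2 fm)² + 1²/(30.2 fm)² + 4²/(30.2 fm)²].
Evaluating gives E = 9.380×10^-13 J = 5.86×10^6 eV.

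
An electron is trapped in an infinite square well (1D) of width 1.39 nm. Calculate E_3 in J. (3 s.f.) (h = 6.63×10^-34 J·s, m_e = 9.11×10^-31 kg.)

E_3 = 2.81×10^-19 J

For an infinite well E_n = n²h²/(8m_eL²), so E_1 = h²/(8m_eL²) = (6.63×10^-34)²/(8·9.11×10^-31·(1.39×10^-9 m)²) = 3.122×10^-20 J.
Then E_3 = 3²·E_1 = 9·3.122×10^-20 J = 2.81×10^-19 J.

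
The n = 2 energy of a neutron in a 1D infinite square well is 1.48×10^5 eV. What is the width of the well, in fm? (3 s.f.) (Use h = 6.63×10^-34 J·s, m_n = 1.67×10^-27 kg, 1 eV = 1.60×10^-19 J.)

L = 74.6 fm

From E_n = n²h²/(8m_nL²), L = n·h/√(8m_nE_n).
E_2 = 1.48×10^5 eV = 2.368×10^-14 J, so L = 2·6.63×10^-34/√(8·1.67×10^-27·2.368×10^-14) = 7.46×10^-14 m = 74.6 fm.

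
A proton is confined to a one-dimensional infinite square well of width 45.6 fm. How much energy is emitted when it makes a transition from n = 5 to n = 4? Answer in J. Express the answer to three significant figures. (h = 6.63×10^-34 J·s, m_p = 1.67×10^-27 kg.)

E_1 = h²/(8m_pL²) = 1.582×10^-14 J.
|ΔE| = |5² − 4²|·E_1 = 9·1.582×10^-14 J = 1.42×10^-13 J.

|ΔE| = 1.42×10^-13 J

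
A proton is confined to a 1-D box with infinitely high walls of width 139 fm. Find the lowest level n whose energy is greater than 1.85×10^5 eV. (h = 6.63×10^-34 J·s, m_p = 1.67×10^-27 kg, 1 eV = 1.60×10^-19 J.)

n = 5

E_1 = h²/(8m_pL²) = 1.703×10^-15 J = 1.064×10^4 eV.
Need n² > 1.85×10^5/1.064×10^4 = 17.39, i.e. n > 4.170.
The smallest integer satisfying this is n = 5.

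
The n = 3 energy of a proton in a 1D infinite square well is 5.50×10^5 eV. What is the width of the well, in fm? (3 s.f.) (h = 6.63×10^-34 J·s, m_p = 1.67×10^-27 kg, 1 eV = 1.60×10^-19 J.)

L = 58.0 fm

From E_n = n²h²/(8m_pL²), L = n·h/√(8m_pE_n).
E_3 = 5.50×10^5 eV = 8.800×10^-14 J, so L = 3·6.63×10^-34/√(8·1.67×10^-27·8.800×10^-14) = 5.80×10^-14 m = 58.0 fm.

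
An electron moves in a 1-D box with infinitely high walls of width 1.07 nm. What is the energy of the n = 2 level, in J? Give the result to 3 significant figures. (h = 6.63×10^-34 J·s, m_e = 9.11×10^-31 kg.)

For an infinite well E_n = n²h²/(8m_eL²), so E_1 = h²/(8m_eL²) = (6.63×10^-34)²/(8·9.11×10^-31·(1.07×10^-9 m)²) = 5.268×10^-20 J.
Then E_2 = 2²·E_1 = 4·5.268×10^-20 J = 2.11×10^-19 J.

E_2 = 2.11×10^-19 J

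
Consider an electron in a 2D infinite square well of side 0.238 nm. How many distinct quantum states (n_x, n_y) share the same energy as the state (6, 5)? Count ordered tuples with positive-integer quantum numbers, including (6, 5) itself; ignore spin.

degeneracy = 2

The level has n_x² + n_y² = 61. The ordered positive-integer solutions are (5, 6), (6, 5).
That gives 2 states.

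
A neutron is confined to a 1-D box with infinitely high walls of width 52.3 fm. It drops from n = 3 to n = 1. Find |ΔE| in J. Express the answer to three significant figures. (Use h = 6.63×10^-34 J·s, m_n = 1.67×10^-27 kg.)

E_1 = h²/(8m_nL²) = 1.203×10^-14 J.
|ΔE| = |3² − 1²|·E_1 = 8·1.203×10^-14 J = 9.62×10^-14 J.

|ΔE| = 9.62×10^-14 J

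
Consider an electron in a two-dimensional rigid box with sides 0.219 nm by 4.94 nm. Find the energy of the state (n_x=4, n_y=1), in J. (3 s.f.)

E = 2.01×10^-17 J

For a 2D rectangular well E = (h²/8m_e)·Σ n_i²/L_i² = (6.626×10^-34)²/(8·9.109×10^-31) · [4²/(0.219 nm)² + 1²/(4.94 nm)²].
Evaluating gives E = 2.01×10^-17 J.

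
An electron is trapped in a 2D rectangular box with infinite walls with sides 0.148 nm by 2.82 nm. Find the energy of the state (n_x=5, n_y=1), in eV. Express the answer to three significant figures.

E = 429 eV

For a 2D rectangular well E = (h²/8m_e)·Σ n_i²/L_i² = (6.626×10^-34)²/(8·9.109×10^-31) · [5²/(0.148 nm)² + 1²/(2.82 nm)²].
Evaluating gives E = 6.877×10^-17 J = 429 eV.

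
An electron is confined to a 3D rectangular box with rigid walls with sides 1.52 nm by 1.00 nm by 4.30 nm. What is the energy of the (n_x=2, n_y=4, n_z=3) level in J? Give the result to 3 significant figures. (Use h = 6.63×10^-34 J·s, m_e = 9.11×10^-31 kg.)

E = 1.10×10^-18 J

For a 3D rectangular well E = (h²/8m_e)·Σ n_i²/L_i² = (6.63×10^-34)²/(8·9.11×10^-31) · [2²/(1.52 nm)² + 4²/(1.00 nm)² + 3²/(4.30 nm)²].
Evaluating gives E = 1.10×10^-18 J.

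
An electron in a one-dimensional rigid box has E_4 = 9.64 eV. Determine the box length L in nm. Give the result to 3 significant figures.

L = 0.790 nm

From E_n = n²h²/(8m_eL²), L = n·h/√(8m_eE_n).
E_4 = 9.64 eV = 1.544×10^-18 J, so L = 4·6.626×10^-34/√(8·9.109×10^-31·1.544×10^-18) = 7.90×10^-10 m = 0.790 nm.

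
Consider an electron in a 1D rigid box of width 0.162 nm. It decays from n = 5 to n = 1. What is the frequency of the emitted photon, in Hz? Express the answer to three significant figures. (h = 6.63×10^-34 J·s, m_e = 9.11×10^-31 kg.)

f = 8.32×10^16 Hz

E_1 = h²/(8m_eL²) = 2.298×10^-18 J and ΔE = (5² − 1²)E_1 = 5.515×10^-17 J.
f = ΔE/h = 5.515×10^-17/6.63×10^-34 = 8.32×10^16 Hz.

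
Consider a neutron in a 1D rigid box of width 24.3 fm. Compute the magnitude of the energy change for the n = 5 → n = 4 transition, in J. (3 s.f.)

E_1 = h²/(8m_nL²) = 5.549×10^-14 J.
|ΔE| = |5² − 4²|·E_1 = 9·5.549×10^-14 J = 4.99×10^-13 J.

|ΔE| = 4.99×10^-13 J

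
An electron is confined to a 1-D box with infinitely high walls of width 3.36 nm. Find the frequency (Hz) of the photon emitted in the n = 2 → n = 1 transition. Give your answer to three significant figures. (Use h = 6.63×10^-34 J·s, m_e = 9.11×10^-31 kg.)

E_1 = h²/(8m_eL²) = 5.342×10^-21 J and ΔE = (2² − 1²)E_1 = 1.603×10^-20 J.
f = ΔE/h = 1.603×10^-20/6.63×10^-34 = 2.42×10^13 Hz.

f = 2.42×10^13 Hz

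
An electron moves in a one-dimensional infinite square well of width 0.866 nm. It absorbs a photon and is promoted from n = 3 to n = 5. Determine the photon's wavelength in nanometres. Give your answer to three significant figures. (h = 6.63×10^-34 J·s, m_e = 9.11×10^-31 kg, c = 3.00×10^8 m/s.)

λ = 155 nm

E_1 = h²/(8m_eL²) = 8.042×10^-20 J, so ΔE = (5² − 3²)E_1 = 1.287×10^-18 J.
λ = hc/ΔE = (6.63×10^-34·3.00×10^8)/1.287×10^-18 = 1.55×10^-7 m = 155 nm.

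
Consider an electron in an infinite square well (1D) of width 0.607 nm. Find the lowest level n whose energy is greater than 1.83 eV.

n = 2

E_1 = h²/(8m_eL²) = 1.635×10^-19 J = 1.021 eV.
Need n² > 1.83/1.021 = 1.792, i.e. n > 1.339.
The smallest integer satisfying this is n = 2.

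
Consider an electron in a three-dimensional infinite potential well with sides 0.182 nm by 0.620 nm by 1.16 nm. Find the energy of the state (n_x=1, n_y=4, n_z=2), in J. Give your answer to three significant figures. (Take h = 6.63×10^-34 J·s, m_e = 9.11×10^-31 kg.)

E = 4.51×10^-18 J

For a 3D rectangular well E = (h²/8m_e)·Σ n_i²/L_i² = (6.63×10^-34)²/(8·9.11×10^-31) · [1²/(0.182 nm)² + 4²/(0.620 nm)² + 2²/(1.16 nm)²].
Evaluating gives E = 4.51×10^-18 J.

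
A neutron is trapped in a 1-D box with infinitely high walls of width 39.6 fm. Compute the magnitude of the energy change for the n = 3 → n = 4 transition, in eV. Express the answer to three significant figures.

|ΔE| = 9.13×10^5 eV

E_1 = h²/(8m_nL²) = 2.089×10^-14 J.
|ΔE| = |3² − 4²|·E_1 = 7·2.089×10^-14 J = 1.462×10^-13 J = 9.13×10^5 eV.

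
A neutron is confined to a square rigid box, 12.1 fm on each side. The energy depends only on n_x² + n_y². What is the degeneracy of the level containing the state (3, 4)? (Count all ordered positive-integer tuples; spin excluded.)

degeneracy = 2

The level has n_x² + n_y² = 25. The ordered positive-integer solutions are (3, 4), (4, 3).
That gives 2 states.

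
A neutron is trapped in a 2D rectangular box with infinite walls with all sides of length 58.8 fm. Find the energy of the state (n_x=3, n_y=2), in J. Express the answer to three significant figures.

E = 1.23×10^-13 J

For a 2D rectangular well E = (h²/8m_n)·Σ n_i²/L_i² = (6.626×10^-34)²/(8·1.675×10^-27) · [3²/(58.8 fm)² + 2²/(58.8 fm)²].
Evaluating gives E = 1.23×10^-13 J.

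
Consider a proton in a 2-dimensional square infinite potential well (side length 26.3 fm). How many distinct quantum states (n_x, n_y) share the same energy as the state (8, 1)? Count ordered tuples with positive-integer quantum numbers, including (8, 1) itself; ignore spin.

degeneracy = 4

The level has n_x² + n_y² = 65. The ordered positive-integer solutions are (1, 8), (4, 7), (7, 4), (8, 1).
That gives 4 states.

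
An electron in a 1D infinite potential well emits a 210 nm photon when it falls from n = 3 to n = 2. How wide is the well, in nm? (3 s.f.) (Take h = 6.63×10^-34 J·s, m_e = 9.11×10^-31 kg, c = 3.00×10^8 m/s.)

L = 0.564 nm

The photon carries ΔE = hc/λ = 6.63×10^-34·3.00×10^8/2.10×10^-7 m = 9.471×10^-19 J.
Since ΔE = (3² − 2²)E_1, E_1 = 1.894×10^-19 J, and L = h/√(8m_eE_1) = 5.64×10^-10 m = 0.564 nm.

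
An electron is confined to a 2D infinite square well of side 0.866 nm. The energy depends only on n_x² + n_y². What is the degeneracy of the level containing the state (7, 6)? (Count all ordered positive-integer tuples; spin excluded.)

The level has n_x² + n_y² = 85. The ordered positive-integer solutions are (2, 9), (6, 7), (7, 6), (9, 2).
That gives 4 states.

degeneracy = 4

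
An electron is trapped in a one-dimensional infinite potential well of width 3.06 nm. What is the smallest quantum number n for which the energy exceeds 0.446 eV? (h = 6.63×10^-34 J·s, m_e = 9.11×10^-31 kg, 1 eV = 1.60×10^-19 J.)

E_1 = h²/(8m_eL²) = 6.441×10^-21 J = 0.04026 eV.
Need n² > 0.446/0.04026 = 11.08, i.e. n > 3.329.
The smallest integer satisfying this is n = 4.

n = 4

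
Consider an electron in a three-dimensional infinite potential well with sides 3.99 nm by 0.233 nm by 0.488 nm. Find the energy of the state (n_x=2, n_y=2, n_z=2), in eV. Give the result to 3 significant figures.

For a 3D rectangular well E = (h²/8m_e)·Σ n_i²/L_i² = (6.626×10^-34)²/(8·9.109×10^-31) · [2²/(3.99 nm)² + 2²/(0.233 nm)² + 2²/(0.488 nm)²].
Evaluating gives E = 5.466×10^-18 J = 34.1 eV.

E = 34.1 eV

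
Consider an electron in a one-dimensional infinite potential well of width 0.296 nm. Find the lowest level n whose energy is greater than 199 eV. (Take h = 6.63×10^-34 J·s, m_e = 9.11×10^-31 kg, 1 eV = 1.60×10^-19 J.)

E_1 = h²/(8m_eL²) = 6.884×10^-19 J = 4.303 eV.
Need n² > 199/4.303 = 46.25, i.e. n > 6.801.
The smallest integer satisfying this is n = 7.

n = 7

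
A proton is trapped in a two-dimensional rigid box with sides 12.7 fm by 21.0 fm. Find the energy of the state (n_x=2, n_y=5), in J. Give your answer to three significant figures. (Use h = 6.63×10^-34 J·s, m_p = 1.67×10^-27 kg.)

E = 2.68×10^-12 J

For a 2D rectangular well E = (h²/8m_p)·Σ n_i²/L_i² = (6.63×10^-34)²/(8·1.67×10^-27) · [2²/(12.7 fm)² + 5²/(21.0 fm)²].
Evaluating gives E = 2.68×10^-12 J.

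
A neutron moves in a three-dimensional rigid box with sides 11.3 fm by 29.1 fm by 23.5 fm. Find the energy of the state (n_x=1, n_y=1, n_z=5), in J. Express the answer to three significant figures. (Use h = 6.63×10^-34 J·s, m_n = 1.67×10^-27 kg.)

For a 3D rectangular well E = (h²/8m_n)·Σ n_i²/L_i² = (6.63×10^-34)²/(8·1.67×10^-27) · [1²/(11.3 fm)² + 1²/(29.1 fm)² + 5²/(23.5 fm)²].
Evaluating gives E = 1.79×10^-12 J.

E = 1.79×10^-12 J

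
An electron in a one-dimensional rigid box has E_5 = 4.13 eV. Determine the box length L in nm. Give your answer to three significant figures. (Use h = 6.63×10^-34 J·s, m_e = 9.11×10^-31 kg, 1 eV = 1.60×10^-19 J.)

From E_n = n²h²/(8m_eL²), L = n·h/√(8m_eE_n).
E_5 = 4.13 eV = 6.608×10^-19 J, so L = 5·6.63×10^-34/√(8·9.11×10^-31·6.608×10^-19) = 1.51×10^-9 m = 1.51 nm.

L = 1.51 nm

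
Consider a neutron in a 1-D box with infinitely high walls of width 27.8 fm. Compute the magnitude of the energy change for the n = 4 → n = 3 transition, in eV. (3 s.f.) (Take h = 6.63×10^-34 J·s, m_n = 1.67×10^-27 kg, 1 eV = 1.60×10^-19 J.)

|ΔE| = 1.86×10^6 eV

E_1 = h²/(8m_nL²) = 4.257×10^-14 J.
|ΔE| = |4² − 3²|·E_1 = 7·4.257×10^-14 J = 2.980×10^-13 J = 1.86×10^6 eV.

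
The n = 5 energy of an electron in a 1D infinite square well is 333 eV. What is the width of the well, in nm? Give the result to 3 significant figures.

From E_n = n²h²/(8m_eL²), L = n·h/√(8m_eE_n).
E_5 = 333 eV = 5.335×10^-17 J, so L = 5·6.626×10^-34/√(8·9.109×10^-31·5.335×10^-17) = 1.68×10^-10 m = 0.168 nm.

L = 0.168 nm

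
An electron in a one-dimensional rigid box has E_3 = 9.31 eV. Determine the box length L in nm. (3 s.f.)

L = 0.603 nm

From E_n = n²h²/(8m_eL²), L = n·h/√(8m_eE_n).
E_3 = 9.31 eV = 1.491×10^-18 J, so L = 3·6.626×10^-34/√(8·9.109×10^-31·1.491×10^-18) = 6.03×10^-10 m = 0.603 nm.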